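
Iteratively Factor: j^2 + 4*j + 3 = (j + 1)*(j + 3)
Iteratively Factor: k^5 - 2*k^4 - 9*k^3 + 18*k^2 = (k)*(k^4 - 2*k^3 - 9*k^2 + 18*k) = k*(k + 3)*(k^3 - 5*k^2 + 6*k) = k*(k - 2)*(k + 3)*(k^2 - 3*k) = k*(k - 3)*(k - 2)*(k + 3)*(k)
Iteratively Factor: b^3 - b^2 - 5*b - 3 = (b - 3)*(b^2 + 2*b + 1) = (b - 3)*(b + 1)*(b + 1)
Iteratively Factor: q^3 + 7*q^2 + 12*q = (q + 4)*(q^2 + 3*q) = (q + 3)*(q + 4)*(q)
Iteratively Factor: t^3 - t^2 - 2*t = (t - 2)*(t^2 + t) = t*(t - 2)*(t + 1)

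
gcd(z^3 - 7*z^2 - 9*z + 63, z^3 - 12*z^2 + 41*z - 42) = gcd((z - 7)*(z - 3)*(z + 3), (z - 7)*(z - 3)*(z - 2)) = z^2 - 10*z + 21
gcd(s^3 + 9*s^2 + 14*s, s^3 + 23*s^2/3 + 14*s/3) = s^2 + 7*s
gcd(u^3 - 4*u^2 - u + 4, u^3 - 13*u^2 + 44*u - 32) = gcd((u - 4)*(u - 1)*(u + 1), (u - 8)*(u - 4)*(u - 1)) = u^2 - 5*u + 4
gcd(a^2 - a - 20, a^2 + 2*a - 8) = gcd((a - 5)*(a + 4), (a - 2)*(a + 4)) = a + 4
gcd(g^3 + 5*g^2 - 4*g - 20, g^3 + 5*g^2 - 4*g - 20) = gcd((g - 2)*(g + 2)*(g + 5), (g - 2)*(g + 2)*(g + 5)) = g^3 + 5*g^2 - 4*g - 20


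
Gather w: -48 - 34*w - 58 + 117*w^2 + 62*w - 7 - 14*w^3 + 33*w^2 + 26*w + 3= -14*w^3 + 150*w^2 + 54*w - 110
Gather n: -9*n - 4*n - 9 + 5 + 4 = -13*n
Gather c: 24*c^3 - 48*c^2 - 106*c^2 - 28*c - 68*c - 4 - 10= 24*c^3 - 154*c^2 - 96*c - 14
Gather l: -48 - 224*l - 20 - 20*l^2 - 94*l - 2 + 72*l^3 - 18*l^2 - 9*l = 72*l^3 - 38*l^2 - 327*l - 70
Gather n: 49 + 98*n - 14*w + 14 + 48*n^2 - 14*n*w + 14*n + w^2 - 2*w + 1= 48*n^2 + n*(112 - 14*w) + w^2 - 16*w + 64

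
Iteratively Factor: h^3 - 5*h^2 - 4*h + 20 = (h - 5)*(h^2 - 4) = (h - 5)*(h - 2)*(h + 2)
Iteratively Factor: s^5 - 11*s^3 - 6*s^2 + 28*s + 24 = (s + 2)*(s^4 - 2*s^3 - 7*s^2 + 8*s + 12) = (s + 1)*(s + 2)*(s^3 - 3*s^2 - 4*s + 12) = (s - 3)*(s + 1)*(s + 2)*(s^2 - 4) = (s - 3)*(s - 2)*(s + 1)*(s + 2)*(s + 2)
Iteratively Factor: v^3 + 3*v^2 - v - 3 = (v - 1)*(v^2 + 4*v + 3) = (v - 1)*(v + 1)*(v + 3)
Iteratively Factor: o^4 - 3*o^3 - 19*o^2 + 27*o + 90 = (o + 3)*(o^3 - 6*o^2 - o + 30) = (o - 3)*(o + 3)*(o^2 - 3*o - 10) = (o - 3)*(o + 2)*(o + 3)*(o - 5)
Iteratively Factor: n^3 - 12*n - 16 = (n + 2)*(n^2 - 2*n - 8) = (n + 2)^2*(n - 4)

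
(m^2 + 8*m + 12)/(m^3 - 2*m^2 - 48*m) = (m + 2)/(m*(m - 8))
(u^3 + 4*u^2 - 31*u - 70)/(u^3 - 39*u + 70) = (u + 2)/(u - 2)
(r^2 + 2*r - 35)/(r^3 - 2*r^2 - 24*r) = (-r^2 - 2*r + 35)/(r*(-r^2 + 2*r + 24))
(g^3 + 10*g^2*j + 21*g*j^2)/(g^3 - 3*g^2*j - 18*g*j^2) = (g + 7*j)/(g - 6*j)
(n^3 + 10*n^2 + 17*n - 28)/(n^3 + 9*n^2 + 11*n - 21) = (n + 4)/(n + 3)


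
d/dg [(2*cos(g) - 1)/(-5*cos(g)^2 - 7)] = 2*(-5*cos(g)^2 + 5*cos(g) + 7)*sin(g)/(5*sin(g)^2 - 12)^2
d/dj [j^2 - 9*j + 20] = 2*j - 9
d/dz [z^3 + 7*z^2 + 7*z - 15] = 3*z^2 + 14*z + 7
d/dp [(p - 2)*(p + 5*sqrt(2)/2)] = 2*p - 2 + 5*sqrt(2)/2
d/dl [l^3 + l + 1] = 3*l^2 + 1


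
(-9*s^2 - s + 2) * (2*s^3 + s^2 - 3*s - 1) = -18*s^5 - 11*s^4 + 30*s^3 + 14*s^2 - 5*s - 2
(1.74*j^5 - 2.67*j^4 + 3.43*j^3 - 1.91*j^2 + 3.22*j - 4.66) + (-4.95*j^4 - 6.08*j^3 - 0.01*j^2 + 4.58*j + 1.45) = 1.74*j^5 - 7.62*j^4 - 2.65*j^3 - 1.92*j^2 + 7.8*j - 3.21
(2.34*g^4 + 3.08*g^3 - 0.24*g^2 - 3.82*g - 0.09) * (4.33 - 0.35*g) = -0.819*g^5 + 9.0542*g^4 + 13.4204*g^3 + 0.2978*g^2 - 16.5091*g - 0.3897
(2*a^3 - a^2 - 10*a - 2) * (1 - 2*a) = -4*a^4 + 4*a^3 + 19*a^2 - 6*a - 2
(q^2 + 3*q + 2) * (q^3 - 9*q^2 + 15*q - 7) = q^5 - 6*q^4 - 10*q^3 + 20*q^2 + 9*q - 14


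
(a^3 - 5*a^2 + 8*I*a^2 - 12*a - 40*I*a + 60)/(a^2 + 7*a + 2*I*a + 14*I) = (a^2 + a*(-5 + 6*I) - 30*I)/(a + 7)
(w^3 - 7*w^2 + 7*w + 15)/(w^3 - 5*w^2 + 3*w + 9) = (w - 5)/(w - 3)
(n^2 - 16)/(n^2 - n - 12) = (n + 4)/(n + 3)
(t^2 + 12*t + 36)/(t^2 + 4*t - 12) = (t + 6)/(t - 2)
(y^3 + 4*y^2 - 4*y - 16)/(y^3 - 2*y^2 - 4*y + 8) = (y + 4)/(y - 2)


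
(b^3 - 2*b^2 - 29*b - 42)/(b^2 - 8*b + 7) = (b^2 + 5*b + 6)/(b - 1)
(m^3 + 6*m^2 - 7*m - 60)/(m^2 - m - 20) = (m^2 + 2*m - 15)/(m - 5)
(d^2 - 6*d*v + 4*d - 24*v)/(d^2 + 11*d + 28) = (d - 6*v)/(d + 7)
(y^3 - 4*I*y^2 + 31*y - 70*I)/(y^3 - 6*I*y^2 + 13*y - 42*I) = (y + 5*I)/(y + 3*I)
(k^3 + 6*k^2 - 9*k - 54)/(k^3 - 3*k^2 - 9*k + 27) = (k + 6)/(k - 3)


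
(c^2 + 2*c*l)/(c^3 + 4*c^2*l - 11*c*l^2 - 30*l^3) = c/(c^2 + 2*c*l - 15*l^2)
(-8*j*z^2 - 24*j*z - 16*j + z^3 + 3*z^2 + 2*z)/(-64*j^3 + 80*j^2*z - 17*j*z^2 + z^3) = (z^2 + 3*z + 2)/(8*j^2 - 9*j*z + z^2)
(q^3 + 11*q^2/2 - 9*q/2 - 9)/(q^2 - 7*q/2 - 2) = (-2*q^3 - 11*q^2 + 9*q + 18)/(-2*q^2 + 7*q + 4)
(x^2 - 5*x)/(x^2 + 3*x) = (x - 5)/(x + 3)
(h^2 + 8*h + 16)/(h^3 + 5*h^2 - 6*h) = (h^2 + 8*h + 16)/(h*(h^2 + 5*h - 6))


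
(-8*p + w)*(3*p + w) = -24*p^2 - 5*p*w + w^2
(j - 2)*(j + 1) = j^2 - j - 2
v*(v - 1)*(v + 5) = v^3 + 4*v^2 - 5*v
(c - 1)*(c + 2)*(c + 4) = c^3 + 5*c^2 + 2*c - 8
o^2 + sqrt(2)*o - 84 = (o - 6*sqrt(2))*(o + 7*sqrt(2))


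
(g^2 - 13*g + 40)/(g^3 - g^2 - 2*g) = (-g^2 + 13*g - 40)/(g*(-g^2 + g + 2))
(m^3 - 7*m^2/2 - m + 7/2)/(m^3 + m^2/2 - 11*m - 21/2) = (m - 1)/(m + 3)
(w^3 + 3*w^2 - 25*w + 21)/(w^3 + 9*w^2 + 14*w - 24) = (w^2 + 4*w - 21)/(w^2 + 10*w + 24)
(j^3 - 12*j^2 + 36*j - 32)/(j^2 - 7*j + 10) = (j^2 - 10*j + 16)/(j - 5)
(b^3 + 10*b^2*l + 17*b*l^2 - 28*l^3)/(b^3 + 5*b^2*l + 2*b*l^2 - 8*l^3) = (b + 7*l)/(b + 2*l)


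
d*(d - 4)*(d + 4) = d^3 - 16*d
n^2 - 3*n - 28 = (n - 7)*(n + 4)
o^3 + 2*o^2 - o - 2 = (o - 1)*(o + 1)*(o + 2)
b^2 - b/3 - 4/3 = (b - 4/3)*(b + 1)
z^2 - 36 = (z - 6)*(z + 6)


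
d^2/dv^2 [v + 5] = 0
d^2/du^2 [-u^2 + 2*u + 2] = -2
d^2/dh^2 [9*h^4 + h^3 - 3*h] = 6*h*(18*h + 1)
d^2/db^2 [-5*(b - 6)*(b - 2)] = -10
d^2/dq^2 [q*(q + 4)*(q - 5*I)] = 6*q + 8 - 10*I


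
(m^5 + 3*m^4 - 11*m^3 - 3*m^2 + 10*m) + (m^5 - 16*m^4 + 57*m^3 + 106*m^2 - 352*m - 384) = 2*m^5 - 13*m^4 + 46*m^3 + 103*m^2 - 342*m - 384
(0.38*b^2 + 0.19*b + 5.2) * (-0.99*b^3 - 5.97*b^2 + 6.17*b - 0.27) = -0.3762*b^5 - 2.4567*b^4 - 3.9377*b^3 - 29.9743*b^2 + 32.0327*b - 1.404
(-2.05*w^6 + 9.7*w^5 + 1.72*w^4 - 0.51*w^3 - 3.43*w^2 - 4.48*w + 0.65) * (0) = 0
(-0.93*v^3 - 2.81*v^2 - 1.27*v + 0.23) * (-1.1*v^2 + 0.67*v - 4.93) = 1.023*v^5 + 2.4679*v^4 + 4.0992*v^3 + 12.7494*v^2 + 6.4152*v - 1.1339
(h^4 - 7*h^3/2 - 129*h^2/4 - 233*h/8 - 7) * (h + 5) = h^5 + 3*h^4/2 - 199*h^3/4 - 1523*h^2/8 - 1221*h/8 - 35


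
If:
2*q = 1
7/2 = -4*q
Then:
No Solution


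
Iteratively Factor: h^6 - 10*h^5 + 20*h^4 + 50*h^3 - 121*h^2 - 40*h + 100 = (h + 2)*(h^5 - 12*h^4 + 44*h^3 - 38*h^2 - 45*h + 50) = (h - 1)*(h + 2)*(h^4 - 11*h^3 + 33*h^2 - 5*h - 50) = (h - 2)*(h - 1)*(h + 2)*(h^3 - 9*h^2 + 15*h + 25) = (h - 5)*(h - 2)*(h - 1)*(h + 2)*(h^2 - 4*h - 5) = (h - 5)^2*(h - 2)*(h - 1)*(h + 2)*(h + 1)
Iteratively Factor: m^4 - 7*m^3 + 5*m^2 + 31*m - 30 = (m + 2)*(m^3 - 9*m^2 + 23*m - 15) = (m - 3)*(m + 2)*(m^2 - 6*m + 5) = (m - 5)*(m - 3)*(m + 2)*(m - 1)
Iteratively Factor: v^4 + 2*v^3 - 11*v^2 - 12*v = (v + 4)*(v^3 - 2*v^2 - 3*v) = (v + 1)*(v + 4)*(v^2 - 3*v) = (v - 3)*(v + 1)*(v + 4)*(v)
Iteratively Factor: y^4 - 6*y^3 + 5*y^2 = (y - 5)*(y^3 - y^2) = y*(y - 5)*(y^2 - y) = y*(y - 5)*(y - 1)*(y)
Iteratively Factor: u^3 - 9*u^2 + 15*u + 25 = (u - 5)*(u^2 - 4*u - 5) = (u - 5)*(u + 1)*(u - 5)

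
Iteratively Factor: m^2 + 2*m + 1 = (m + 1)*(m + 1)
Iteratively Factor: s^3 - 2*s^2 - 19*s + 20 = (s - 5)*(s^2 + 3*s - 4) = (s - 5)*(s + 4)*(s - 1)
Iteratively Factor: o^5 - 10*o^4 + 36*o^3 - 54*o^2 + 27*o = (o - 3)*(o^4 - 7*o^3 + 15*o^2 - 9*o) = (o - 3)^2*(o^3 - 4*o^2 + 3*o) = (o - 3)^3*(o^2 - o) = (o - 3)^3*(o - 1)*(o)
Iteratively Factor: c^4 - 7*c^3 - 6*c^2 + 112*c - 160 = (c - 4)*(c^3 - 3*c^2 - 18*c + 40) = (c - 4)*(c + 4)*(c^2 - 7*c + 10) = (c - 5)*(c - 4)*(c + 4)*(c - 2)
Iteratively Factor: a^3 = (a)*(a^2) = a^2*(a)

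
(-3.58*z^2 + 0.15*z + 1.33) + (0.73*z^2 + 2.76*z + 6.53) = -2.85*z^2 + 2.91*z + 7.86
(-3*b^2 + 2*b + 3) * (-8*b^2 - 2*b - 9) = 24*b^4 - 10*b^3 - b^2 - 24*b - 27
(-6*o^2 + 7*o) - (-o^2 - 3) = -5*o^2 + 7*o + 3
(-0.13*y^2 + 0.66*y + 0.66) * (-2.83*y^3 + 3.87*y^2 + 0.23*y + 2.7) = 0.3679*y^5 - 2.3709*y^4 + 0.6565*y^3 + 2.355*y^2 + 1.9338*y + 1.782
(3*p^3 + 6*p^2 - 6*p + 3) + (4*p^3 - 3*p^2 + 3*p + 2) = 7*p^3 + 3*p^2 - 3*p + 5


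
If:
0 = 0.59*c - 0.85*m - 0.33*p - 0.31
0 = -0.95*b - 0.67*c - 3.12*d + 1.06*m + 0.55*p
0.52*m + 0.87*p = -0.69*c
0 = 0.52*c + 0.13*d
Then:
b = 1.97615936179865 - 8.24977051382514*p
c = 0.180454494570693 - 0.63573267659241*p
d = 2.54293070636964*p - 0.721817978282772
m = -0.829508563752379*p - 0.239449233180343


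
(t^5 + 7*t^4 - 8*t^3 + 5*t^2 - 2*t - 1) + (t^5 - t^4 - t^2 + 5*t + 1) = 2*t^5 + 6*t^4 - 8*t^3 + 4*t^2 + 3*t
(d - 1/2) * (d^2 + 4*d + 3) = d^3 + 7*d^2/2 + d - 3/2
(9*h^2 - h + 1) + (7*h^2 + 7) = 16*h^2 - h + 8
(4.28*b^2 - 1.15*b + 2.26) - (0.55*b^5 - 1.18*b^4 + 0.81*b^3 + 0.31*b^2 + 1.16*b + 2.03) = -0.55*b^5 + 1.18*b^4 - 0.81*b^3 + 3.97*b^2 - 2.31*b + 0.23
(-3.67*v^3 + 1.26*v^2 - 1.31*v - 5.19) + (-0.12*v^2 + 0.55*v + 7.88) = -3.67*v^3 + 1.14*v^2 - 0.76*v + 2.69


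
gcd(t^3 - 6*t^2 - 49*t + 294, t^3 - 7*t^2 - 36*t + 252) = t^2 - 13*t + 42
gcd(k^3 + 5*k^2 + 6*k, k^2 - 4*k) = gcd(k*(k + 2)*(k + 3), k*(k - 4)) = k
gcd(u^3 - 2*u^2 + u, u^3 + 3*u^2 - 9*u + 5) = u^2 - 2*u + 1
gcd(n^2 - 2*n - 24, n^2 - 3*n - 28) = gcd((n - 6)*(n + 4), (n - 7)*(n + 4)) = n + 4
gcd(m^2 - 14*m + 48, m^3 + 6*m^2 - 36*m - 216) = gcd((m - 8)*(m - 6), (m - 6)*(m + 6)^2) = m - 6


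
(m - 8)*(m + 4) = m^2 - 4*m - 32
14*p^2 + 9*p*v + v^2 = (2*p + v)*(7*p + v)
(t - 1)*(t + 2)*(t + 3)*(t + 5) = t^4 + 9*t^3 + 21*t^2 - t - 30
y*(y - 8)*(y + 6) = y^3 - 2*y^2 - 48*y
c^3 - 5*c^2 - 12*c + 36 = (c - 6)*(c - 2)*(c + 3)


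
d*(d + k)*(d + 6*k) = d^3 + 7*d^2*k + 6*d*k^2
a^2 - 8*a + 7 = (a - 7)*(a - 1)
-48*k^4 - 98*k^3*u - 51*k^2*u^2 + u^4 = (-8*k + u)*(k + u)^2*(6*k + u)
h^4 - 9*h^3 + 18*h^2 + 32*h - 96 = (h - 4)^2*(h - 3)*(h + 2)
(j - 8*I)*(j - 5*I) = j^2 - 13*I*j - 40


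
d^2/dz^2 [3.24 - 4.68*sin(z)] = 4.68*sin(z)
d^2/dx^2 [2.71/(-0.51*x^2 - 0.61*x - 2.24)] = (1.409742*x^2 + 1.686162*x - 2.71*(1.02*x + 0.61)*(2.04*x + 1.22) + 6.191808)/(0.51*x^2 + 0.61*x + 2.24)^3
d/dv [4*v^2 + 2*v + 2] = 8*v + 2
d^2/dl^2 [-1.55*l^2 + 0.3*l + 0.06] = -3.10000000000000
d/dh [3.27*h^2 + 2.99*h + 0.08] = 6.54*h + 2.99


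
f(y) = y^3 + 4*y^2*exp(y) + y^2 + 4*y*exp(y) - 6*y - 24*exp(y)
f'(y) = 4*y^2*exp(y) + 3*y^2 + 12*y*exp(y) + 2*y - 20*exp(y) - 6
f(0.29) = -31.71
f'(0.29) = -26.80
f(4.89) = 12237.99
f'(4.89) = 17934.96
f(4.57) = 7601.93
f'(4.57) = 11494.65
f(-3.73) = -15.20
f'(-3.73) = 28.06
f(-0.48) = -12.47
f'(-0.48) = -21.64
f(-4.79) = -57.81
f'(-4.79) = 53.37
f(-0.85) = -5.27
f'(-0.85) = -17.21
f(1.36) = -47.28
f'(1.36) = 16.76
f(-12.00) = -1512.00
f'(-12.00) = 402.00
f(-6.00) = -143.76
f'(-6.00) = 90.13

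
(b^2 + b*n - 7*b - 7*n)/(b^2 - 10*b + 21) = (b + n)/(b - 3)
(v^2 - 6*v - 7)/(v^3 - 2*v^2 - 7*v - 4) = (v - 7)/(v^2 - 3*v - 4)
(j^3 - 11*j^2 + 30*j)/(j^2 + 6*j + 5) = j*(j^2 - 11*j + 30)/(j^2 + 6*j + 5)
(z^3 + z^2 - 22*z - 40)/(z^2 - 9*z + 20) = (z^2 + 6*z + 8)/(z - 4)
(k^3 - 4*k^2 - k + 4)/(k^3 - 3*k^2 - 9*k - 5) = (k^2 - 5*k + 4)/(k^2 - 4*k - 5)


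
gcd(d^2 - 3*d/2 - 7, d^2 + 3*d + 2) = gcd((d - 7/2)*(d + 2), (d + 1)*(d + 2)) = d + 2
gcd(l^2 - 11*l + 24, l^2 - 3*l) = l - 3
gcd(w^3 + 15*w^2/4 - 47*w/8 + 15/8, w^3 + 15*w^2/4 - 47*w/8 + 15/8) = w^3 + 15*w^2/4 - 47*w/8 + 15/8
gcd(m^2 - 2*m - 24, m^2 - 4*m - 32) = m + 4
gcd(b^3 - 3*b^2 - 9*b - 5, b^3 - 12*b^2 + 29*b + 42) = b + 1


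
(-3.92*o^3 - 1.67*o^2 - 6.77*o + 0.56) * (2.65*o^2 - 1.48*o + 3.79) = -10.388*o^5 + 1.3761*o^4 - 30.3257*o^3 + 5.1743*o^2 - 26.4871*o + 2.1224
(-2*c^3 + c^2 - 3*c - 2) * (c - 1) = -2*c^4 + 3*c^3 - 4*c^2 + c + 2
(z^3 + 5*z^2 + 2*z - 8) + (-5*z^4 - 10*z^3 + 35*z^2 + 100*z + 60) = -5*z^4 - 9*z^3 + 40*z^2 + 102*z + 52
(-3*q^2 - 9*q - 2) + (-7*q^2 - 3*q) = -10*q^2 - 12*q - 2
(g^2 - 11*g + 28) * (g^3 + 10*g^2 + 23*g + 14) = g^5 - g^4 - 59*g^3 + 41*g^2 + 490*g + 392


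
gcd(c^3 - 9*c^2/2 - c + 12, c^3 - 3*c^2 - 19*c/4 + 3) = c^2 - 5*c/2 - 6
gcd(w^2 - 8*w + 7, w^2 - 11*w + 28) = w - 7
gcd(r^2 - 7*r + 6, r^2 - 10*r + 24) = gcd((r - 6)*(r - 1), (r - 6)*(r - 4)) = r - 6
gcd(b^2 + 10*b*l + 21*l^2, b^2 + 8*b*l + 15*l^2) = b + 3*l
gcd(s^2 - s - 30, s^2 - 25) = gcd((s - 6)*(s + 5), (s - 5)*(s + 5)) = s + 5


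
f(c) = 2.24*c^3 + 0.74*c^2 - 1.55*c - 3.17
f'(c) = 6.72*c^2 + 1.48*c - 1.55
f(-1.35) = -5.24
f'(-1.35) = 8.70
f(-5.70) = -385.12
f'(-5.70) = 208.35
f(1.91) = 12.18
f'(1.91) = 25.79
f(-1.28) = -4.67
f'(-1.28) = 7.57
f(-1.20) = -4.12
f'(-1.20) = 6.35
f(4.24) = 174.31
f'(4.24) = 125.53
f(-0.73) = -2.52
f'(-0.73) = 0.95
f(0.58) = -3.38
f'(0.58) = 1.57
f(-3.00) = -52.34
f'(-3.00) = 54.49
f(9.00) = 1675.78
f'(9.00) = 556.09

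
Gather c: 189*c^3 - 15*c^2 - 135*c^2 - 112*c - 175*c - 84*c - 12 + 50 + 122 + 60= 189*c^3 - 150*c^2 - 371*c + 220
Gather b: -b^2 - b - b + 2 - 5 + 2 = -b^2 - 2*b - 1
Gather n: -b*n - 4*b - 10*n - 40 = -4*b + n*(-b - 10) - 40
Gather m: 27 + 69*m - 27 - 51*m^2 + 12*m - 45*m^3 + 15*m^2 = -45*m^3 - 36*m^2 + 81*m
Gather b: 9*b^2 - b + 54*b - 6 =9*b^2 + 53*b - 6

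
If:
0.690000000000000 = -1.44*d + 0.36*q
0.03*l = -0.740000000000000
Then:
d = 0.25*q - 0.479166666666667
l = -24.67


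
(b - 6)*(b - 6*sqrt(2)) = b^2 - 6*sqrt(2)*b - 6*b + 36*sqrt(2)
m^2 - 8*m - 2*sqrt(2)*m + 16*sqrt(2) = (m - 8)*(m - 2*sqrt(2))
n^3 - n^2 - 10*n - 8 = (n - 4)*(n + 1)*(n + 2)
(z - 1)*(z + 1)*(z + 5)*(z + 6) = z^4 + 11*z^3 + 29*z^2 - 11*z - 30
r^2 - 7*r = r*(r - 7)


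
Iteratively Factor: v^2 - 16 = (v - 4)*(v + 4)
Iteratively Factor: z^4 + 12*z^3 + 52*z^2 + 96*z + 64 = (z + 4)*(z^3 + 8*z^2 + 20*z + 16) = (z + 2)*(z + 4)*(z^2 + 6*z + 8) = (z + 2)^2*(z + 4)*(z + 4)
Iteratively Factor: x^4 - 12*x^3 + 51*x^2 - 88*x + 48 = (x - 4)*(x^3 - 8*x^2 + 19*x - 12) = (x - 4)^2*(x^2 - 4*x + 3) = (x - 4)^2*(x - 1)*(x - 3)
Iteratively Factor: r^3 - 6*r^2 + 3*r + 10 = (r + 1)*(r^2 - 7*r + 10) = (r - 2)*(r + 1)*(r - 5)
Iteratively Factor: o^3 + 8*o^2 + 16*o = (o + 4)*(o^2 + 4*o) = (o + 4)^2*(o)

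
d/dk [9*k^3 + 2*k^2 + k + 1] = 27*k^2 + 4*k + 1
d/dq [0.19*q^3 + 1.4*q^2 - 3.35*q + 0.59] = 0.57*q^2 + 2.8*q - 3.35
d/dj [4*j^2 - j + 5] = 8*j - 1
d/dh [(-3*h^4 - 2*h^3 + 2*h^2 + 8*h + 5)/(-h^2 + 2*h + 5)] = 2*(3*h^5 - 8*h^4 - 34*h^3 - 9*h^2 + 15*h + 15)/(h^4 - 4*h^3 - 6*h^2 + 20*h + 25)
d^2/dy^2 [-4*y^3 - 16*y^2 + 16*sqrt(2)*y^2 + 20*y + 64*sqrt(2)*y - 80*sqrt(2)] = -24*y - 32 + 32*sqrt(2)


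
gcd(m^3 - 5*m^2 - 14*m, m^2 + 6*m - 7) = 1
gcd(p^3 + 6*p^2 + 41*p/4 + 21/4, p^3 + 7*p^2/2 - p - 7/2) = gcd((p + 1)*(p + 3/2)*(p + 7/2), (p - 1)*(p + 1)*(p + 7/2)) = p^2 + 9*p/2 + 7/2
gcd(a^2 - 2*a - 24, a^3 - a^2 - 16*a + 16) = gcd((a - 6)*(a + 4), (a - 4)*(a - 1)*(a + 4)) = a + 4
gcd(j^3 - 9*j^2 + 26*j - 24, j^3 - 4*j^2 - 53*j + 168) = j - 3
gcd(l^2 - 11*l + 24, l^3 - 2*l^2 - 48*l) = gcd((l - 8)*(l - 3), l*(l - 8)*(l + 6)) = l - 8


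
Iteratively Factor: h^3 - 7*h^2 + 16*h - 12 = (h - 3)*(h^2 - 4*h + 4) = (h - 3)*(h - 2)*(h - 2)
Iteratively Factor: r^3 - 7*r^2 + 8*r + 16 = (r + 1)*(r^2 - 8*r + 16) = (r - 4)*(r + 1)*(r - 4)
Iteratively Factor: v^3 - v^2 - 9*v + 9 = (v + 3)*(v^2 - 4*v + 3) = (v - 1)*(v + 3)*(v - 3)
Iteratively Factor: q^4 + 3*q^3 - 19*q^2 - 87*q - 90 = (q - 5)*(q^3 + 8*q^2 + 21*q + 18) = (q - 5)*(q + 2)*(q^2 + 6*q + 9) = (q - 5)*(q + 2)*(q + 3)*(q + 3)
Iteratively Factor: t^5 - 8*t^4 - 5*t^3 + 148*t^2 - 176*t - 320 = (t + 4)*(t^4 - 12*t^3 + 43*t^2 - 24*t - 80) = (t + 1)*(t + 4)*(t^3 - 13*t^2 + 56*t - 80) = (t - 4)*(t + 1)*(t + 4)*(t^2 - 9*t + 20) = (t - 5)*(t - 4)*(t + 1)*(t + 4)*(t - 4)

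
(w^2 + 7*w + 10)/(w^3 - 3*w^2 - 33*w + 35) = (w + 2)/(w^2 - 8*w + 7)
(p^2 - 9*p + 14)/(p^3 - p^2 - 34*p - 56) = (p - 2)/(p^2 + 6*p + 8)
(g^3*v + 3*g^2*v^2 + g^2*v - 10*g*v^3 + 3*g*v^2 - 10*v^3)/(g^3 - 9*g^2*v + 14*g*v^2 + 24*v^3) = v*(g^3 + 3*g^2*v + g^2 - 10*g*v^2 + 3*g*v - 10*v^2)/(g^3 - 9*g^2*v + 14*g*v^2 + 24*v^3)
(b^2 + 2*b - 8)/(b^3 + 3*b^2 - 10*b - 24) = (b - 2)/(b^2 - b - 6)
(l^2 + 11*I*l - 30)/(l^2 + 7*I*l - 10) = (l + 6*I)/(l + 2*I)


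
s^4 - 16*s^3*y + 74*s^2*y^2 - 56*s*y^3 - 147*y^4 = (s - 7*y)^2*(s - 3*y)*(s + y)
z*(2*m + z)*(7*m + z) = 14*m^2*z + 9*m*z^2 + z^3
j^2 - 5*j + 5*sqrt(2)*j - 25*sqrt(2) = (j - 5)*(j + 5*sqrt(2))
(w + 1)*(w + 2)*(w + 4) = w^3 + 7*w^2 + 14*w + 8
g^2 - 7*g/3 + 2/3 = (g - 2)*(g - 1/3)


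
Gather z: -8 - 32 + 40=0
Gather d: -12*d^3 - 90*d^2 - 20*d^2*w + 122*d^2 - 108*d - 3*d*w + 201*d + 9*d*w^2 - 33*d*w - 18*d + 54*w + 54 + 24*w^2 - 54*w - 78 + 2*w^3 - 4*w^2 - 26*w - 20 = -12*d^3 + d^2*(32 - 20*w) + d*(9*w^2 - 36*w + 75) + 2*w^3 + 20*w^2 - 26*w - 44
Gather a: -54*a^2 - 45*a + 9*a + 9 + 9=-54*a^2 - 36*a + 18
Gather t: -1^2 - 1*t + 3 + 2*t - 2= t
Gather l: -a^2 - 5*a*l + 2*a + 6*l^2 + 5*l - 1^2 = -a^2 + 2*a + 6*l^2 + l*(5 - 5*a) - 1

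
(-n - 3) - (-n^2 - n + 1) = n^2 - 4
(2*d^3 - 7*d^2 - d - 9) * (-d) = -2*d^4 + 7*d^3 + d^2 + 9*d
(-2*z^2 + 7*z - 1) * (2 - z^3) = 2*z^5 - 7*z^4 + z^3 - 4*z^2 + 14*z - 2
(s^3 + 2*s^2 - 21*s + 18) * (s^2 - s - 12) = s^5 + s^4 - 35*s^3 + 15*s^2 + 234*s - 216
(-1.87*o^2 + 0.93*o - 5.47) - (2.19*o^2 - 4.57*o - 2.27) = -4.06*o^2 + 5.5*o - 3.2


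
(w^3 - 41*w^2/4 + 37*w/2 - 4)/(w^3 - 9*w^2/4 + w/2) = (w - 8)/w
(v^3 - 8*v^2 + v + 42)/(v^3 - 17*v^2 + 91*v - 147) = (v + 2)/(v - 7)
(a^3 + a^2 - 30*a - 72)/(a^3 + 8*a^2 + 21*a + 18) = (a^2 - 2*a - 24)/(a^2 + 5*a + 6)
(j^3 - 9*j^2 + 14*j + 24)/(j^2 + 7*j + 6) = (j^2 - 10*j + 24)/(j + 6)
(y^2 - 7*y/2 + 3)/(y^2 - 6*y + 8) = (y - 3/2)/(y - 4)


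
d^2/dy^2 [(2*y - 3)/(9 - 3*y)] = -2/(y - 3)^3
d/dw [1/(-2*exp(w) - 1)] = 2*exp(w)/(2*exp(w) + 1)^2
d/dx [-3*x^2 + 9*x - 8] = 9 - 6*x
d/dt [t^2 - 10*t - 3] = 2*t - 10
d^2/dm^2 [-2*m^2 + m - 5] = -4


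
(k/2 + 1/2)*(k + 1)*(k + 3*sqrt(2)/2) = k^3/2 + k^2 + 3*sqrt(2)*k^2/4 + k/2 + 3*sqrt(2)*k/2 + 3*sqrt(2)/4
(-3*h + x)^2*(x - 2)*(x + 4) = 9*h^2*x^2 + 18*h^2*x - 72*h^2 - 6*h*x^3 - 12*h*x^2 + 48*h*x + x^4 + 2*x^3 - 8*x^2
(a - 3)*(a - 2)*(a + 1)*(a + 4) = a^4 - 15*a^2 + 10*a + 24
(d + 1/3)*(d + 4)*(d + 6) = d^3 + 31*d^2/3 + 82*d/3 + 8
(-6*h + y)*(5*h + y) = -30*h^2 - h*y + y^2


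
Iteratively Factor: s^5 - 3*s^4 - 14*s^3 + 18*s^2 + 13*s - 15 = (s - 1)*(s^4 - 2*s^3 - 16*s^2 + 2*s + 15) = (s - 1)*(s + 3)*(s^3 - 5*s^2 - s + 5) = (s - 5)*(s - 1)*(s + 3)*(s^2 - 1) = (s - 5)*(s - 1)^2*(s + 3)*(s + 1)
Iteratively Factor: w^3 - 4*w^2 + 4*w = (w)*(w^2 - 4*w + 4) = w*(w - 2)*(w - 2)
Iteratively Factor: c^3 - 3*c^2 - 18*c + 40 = (c - 2)*(c^2 - c - 20) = (c - 5)*(c - 2)*(c + 4)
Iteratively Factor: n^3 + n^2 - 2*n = (n + 2)*(n^2 - n) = (n - 1)*(n + 2)*(n)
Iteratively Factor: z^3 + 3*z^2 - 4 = (z + 2)*(z^2 + z - 2) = (z + 2)^2*(z - 1)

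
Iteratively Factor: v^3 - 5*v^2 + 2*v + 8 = (v - 2)*(v^2 - 3*v - 4) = (v - 4)*(v - 2)*(v + 1)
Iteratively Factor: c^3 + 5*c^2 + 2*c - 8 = (c + 4)*(c^2 + c - 2) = (c - 1)*(c + 4)*(c + 2)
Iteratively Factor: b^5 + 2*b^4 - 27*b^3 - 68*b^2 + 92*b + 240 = (b + 3)*(b^4 - b^3 - 24*b^2 + 4*b + 80) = (b + 3)*(b + 4)*(b^3 - 5*b^2 - 4*b + 20) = (b + 2)*(b + 3)*(b + 4)*(b^2 - 7*b + 10) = (b - 5)*(b + 2)*(b + 3)*(b + 4)*(b - 2)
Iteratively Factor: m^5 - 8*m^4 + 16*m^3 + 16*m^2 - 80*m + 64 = (m - 2)*(m^4 - 6*m^3 + 4*m^2 + 24*m - 32) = (m - 2)^2*(m^3 - 4*m^2 - 4*m + 16) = (m - 2)^2*(m + 2)*(m^2 - 6*m + 8) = (m - 2)^3*(m + 2)*(m - 4)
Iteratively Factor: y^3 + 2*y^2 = (y)*(y^2 + 2*y) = y*(y + 2)*(y)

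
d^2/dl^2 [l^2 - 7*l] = 2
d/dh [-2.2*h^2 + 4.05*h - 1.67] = 4.05 - 4.4*h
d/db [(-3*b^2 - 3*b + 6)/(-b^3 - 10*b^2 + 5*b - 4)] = 3*(-b^4 - 2*b^3 - 9*b^2 + 48*b - 6)/(b^6 + 20*b^5 + 90*b^4 - 92*b^3 + 105*b^2 - 40*b + 16)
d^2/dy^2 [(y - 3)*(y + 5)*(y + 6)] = 6*y + 16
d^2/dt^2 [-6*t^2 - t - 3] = -12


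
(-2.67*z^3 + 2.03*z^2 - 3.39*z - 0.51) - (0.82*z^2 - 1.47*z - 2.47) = -2.67*z^3 + 1.21*z^2 - 1.92*z + 1.96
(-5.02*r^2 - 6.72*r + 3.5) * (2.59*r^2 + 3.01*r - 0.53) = -13.0018*r^4 - 32.515*r^3 - 8.5016*r^2 + 14.0966*r - 1.855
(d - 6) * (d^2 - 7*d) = d^3 - 13*d^2 + 42*d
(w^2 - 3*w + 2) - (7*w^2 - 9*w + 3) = -6*w^2 + 6*w - 1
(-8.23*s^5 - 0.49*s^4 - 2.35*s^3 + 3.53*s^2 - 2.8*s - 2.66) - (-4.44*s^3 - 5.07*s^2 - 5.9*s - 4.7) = -8.23*s^5 - 0.49*s^4 + 2.09*s^3 + 8.6*s^2 + 3.1*s + 2.04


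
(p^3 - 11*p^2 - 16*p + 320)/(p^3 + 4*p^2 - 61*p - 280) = (p - 8)/(p + 7)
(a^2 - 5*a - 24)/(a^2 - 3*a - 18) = (a - 8)/(a - 6)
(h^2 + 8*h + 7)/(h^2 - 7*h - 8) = (h + 7)/(h - 8)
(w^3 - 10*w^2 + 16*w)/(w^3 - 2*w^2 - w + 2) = w*(w - 8)/(w^2 - 1)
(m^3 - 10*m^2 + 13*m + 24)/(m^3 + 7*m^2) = (m^3 - 10*m^2 + 13*m + 24)/(m^2*(m + 7))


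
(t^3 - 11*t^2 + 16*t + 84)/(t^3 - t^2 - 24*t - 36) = (t - 7)/(t + 3)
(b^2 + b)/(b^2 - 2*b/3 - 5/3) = 3*b/(3*b - 5)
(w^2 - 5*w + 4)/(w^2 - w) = (w - 4)/w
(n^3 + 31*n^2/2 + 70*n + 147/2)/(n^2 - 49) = (2*n^2 + 17*n + 21)/(2*(n - 7))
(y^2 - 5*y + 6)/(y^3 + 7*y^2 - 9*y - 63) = (y - 2)/(y^2 + 10*y + 21)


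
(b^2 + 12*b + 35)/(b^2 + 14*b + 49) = (b + 5)/(b + 7)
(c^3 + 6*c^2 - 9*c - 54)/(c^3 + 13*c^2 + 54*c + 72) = (c - 3)/(c + 4)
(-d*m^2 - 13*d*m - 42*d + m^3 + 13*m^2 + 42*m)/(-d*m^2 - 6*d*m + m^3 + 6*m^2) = (m + 7)/m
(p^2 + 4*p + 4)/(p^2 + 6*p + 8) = (p + 2)/(p + 4)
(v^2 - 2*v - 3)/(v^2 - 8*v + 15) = (v + 1)/(v - 5)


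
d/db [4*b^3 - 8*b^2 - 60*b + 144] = 12*b^2 - 16*b - 60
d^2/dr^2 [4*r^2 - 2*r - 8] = 8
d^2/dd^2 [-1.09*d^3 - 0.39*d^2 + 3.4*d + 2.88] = -6.54*d - 0.78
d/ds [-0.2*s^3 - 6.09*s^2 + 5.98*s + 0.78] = -0.6*s^2 - 12.18*s + 5.98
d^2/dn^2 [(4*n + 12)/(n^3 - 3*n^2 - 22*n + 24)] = 8*((n + 3)*(-3*n^2 + 6*n + 22)^2 + (-3*n^2 + 6*n - 3*(n - 1)*(n + 3) + 22)*(n^3 - 3*n^2 - 22*n + 24))/(n^3 - 3*n^2 - 22*n + 24)^3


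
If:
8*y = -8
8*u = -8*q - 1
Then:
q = -u - 1/8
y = -1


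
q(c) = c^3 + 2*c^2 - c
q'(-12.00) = 383.00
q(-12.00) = -1428.00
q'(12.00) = 479.00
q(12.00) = 2004.00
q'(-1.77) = 1.32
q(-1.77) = 2.49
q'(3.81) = 57.79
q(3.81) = 80.53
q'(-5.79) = 76.41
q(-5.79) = -121.27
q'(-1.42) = -0.63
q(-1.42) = 2.59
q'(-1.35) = -0.93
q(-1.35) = 2.53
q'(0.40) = 1.08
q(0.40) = -0.02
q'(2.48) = 27.37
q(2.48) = 25.07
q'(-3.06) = 14.85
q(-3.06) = -6.87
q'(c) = 3*c^2 + 4*c - 1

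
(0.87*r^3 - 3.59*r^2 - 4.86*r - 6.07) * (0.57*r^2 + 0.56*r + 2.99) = 0.4959*r^5 - 1.5591*r^4 - 2.1793*r^3 - 16.9156*r^2 - 17.9306*r - 18.1493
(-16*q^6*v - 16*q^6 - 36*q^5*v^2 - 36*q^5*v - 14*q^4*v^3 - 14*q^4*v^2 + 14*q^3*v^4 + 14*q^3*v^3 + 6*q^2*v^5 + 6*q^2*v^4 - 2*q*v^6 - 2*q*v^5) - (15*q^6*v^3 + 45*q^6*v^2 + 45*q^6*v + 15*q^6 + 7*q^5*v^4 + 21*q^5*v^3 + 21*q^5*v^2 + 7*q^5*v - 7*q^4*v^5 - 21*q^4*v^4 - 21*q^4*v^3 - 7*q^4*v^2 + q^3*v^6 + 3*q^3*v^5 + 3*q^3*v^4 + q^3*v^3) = -15*q^6*v^3 - 45*q^6*v^2 - 61*q^6*v - 31*q^6 - 7*q^5*v^4 - 21*q^5*v^3 - 57*q^5*v^2 - 43*q^5*v + 7*q^4*v^5 + 21*q^4*v^4 + 7*q^4*v^3 - 7*q^4*v^2 - q^3*v^6 - 3*q^3*v^5 + 11*q^3*v^4 + 13*q^3*v^3 + 6*q^2*v^5 + 6*q^2*v^4 - 2*q*v^6 - 2*q*v^5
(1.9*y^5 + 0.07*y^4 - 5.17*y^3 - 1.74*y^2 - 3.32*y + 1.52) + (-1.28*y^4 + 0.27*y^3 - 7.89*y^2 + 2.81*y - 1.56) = 1.9*y^5 - 1.21*y^4 - 4.9*y^3 - 9.63*y^2 - 0.51*y - 0.04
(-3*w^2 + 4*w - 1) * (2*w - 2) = -6*w^3 + 14*w^2 - 10*w + 2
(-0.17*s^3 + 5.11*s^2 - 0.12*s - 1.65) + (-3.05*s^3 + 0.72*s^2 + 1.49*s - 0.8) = -3.22*s^3 + 5.83*s^2 + 1.37*s - 2.45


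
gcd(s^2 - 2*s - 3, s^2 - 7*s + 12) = s - 3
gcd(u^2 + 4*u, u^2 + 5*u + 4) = u + 4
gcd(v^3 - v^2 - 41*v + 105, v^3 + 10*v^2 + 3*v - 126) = v^2 + 4*v - 21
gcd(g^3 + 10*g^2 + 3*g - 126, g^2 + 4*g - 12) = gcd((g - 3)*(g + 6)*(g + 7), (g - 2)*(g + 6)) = g + 6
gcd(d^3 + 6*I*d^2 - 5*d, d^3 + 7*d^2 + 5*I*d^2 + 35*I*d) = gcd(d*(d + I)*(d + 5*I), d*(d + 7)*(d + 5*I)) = d^2 + 5*I*d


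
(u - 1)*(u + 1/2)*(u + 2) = u^3 + 3*u^2/2 - 3*u/2 - 1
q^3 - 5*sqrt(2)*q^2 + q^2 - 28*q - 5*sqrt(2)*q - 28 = (q + 1)*(q - 7*sqrt(2))*(q + 2*sqrt(2))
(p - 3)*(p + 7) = p^2 + 4*p - 21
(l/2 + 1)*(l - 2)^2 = l^3/2 - l^2 - 2*l + 4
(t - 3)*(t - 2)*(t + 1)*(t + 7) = t^4 + 3*t^3 - 27*t^2 + 13*t + 42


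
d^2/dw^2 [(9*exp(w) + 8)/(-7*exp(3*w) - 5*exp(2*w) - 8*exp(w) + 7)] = (-1764*exp(6*w) - 4473*exp(5*w) - 1289*exp(4*w) - 7069*exp(3*w) - 6378*exp(2*w) - 2136*exp(w) - 889)*exp(w)/(343*exp(9*w) + 735*exp(8*w) + 1701*exp(7*w) + 776*exp(6*w) + 474*exp(5*w) - 1917*exp(4*w) - 139*exp(3*w) - 609*exp(2*w) + 1176*exp(w) - 343)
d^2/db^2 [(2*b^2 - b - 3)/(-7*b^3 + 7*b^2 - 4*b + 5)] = 2*(-98*b^6 + 147*b^5 + 903*b^4 - 1701*b^3 + 1113*b^2 - 42*b - 87)/(343*b^9 - 1029*b^8 + 1617*b^7 - 2254*b^6 + 2394*b^5 - 1911*b^4 + 1429*b^3 - 765*b^2 + 300*b - 125)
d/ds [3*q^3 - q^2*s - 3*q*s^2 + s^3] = -q^2 - 6*q*s + 3*s^2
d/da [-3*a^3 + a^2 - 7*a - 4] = -9*a^2 + 2*a - 7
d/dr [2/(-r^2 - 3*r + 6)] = 2*(2*r + 3)/(r^2 + 3*r - 6)^2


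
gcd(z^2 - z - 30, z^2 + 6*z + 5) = z + 5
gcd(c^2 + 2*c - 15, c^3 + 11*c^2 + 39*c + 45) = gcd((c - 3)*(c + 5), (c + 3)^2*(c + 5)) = c + 5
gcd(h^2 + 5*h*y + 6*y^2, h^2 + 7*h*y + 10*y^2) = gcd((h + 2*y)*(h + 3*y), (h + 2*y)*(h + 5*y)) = h + 2*y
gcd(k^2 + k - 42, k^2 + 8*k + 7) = k + 7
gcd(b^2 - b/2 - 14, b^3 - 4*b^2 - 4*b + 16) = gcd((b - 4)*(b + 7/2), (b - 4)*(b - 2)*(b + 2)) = b - 4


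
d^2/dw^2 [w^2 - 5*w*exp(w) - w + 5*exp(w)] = -5*w*exp(w) - 5*exp(w) + 2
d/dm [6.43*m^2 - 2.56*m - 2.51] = 12.86*m - 2.56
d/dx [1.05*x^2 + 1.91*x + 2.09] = 2.1*x + 1.91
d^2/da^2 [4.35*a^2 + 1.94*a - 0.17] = 8.70000000000000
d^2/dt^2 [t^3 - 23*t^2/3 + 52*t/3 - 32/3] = 6*t - 46/3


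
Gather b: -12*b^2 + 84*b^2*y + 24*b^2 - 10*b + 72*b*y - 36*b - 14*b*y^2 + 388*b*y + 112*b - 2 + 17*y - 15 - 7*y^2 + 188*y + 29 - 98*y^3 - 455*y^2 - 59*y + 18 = b^2*(84*y + 12) + b*(-14*y^2 + 460*y + 66) - 98*y^3 - 462*y^2 + 146*y + 30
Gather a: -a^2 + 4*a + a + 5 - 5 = -a^2 + 5*a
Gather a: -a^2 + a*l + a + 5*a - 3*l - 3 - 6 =-a^2 + a*(l + 6) - 3*l - 9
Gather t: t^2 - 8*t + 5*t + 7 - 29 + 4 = t^2 - 3*t - 18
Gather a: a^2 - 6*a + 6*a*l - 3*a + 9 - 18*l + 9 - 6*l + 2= a^2 + a*(6*l - 9) - 24*l + 20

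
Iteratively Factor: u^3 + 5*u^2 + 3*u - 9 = (u + 3)*(u^2 + 2*u - 3) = (u - 1)*(u + 3)*(u + 3)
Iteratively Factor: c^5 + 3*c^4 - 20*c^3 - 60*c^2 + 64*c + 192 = (c + 2)*(c^4 + c^3 - 22*c^2 - 16*c + 96) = (c + 2)*(c + 4)*(c^3 - 3*c^2 - 10*c + 24) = (c - 4)*(c + 2)*(c + 4)*(c^2 + c - 6) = (c - 4)*(c - 2)*(c + 2)*(c + 4)*(c + 3)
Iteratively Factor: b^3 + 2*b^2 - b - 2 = (b + 2)*(b^2 - 1) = (b + 1)*(b + 2)*(b - 1)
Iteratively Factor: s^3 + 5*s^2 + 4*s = (s + 1)*(s^2 + 4*s) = s*(s + 1)*(s + 4)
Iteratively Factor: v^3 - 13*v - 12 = (v + 1)*(v^2 - v - 12) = (v - 4)*(v + 1)*(v + 3)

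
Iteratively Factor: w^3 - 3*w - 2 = (w - 2)*(w^2 + 2*w + 1) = (w - 2)*(w + 1)*(w + 1)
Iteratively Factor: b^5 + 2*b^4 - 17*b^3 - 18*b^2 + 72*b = (b + 4)*(b^4 - 2*b^3 - 9*b^2 + 18*b) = (b - 2)*(b + 4)*(b^3 - 9*b) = (b - 3)*(b - 2)*(b + 4)*(b^2 + 3*b) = (b - 3)*(b - 2)*(b + 3)*(b + 4)*(b)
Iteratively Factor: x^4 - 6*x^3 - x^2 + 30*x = (x - 5)*(x^3 - x^2 - 6*x) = x*(x - 5)*(x^2 - x - 6) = x*(x - 5)*(x - 3)*(x + 2)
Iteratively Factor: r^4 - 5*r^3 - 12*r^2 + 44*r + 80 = (r + 2)*(r^3 - 7*r^2 + 2*r + 40) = (r - 5)*(r + 2)*(r^2 - 2*r - 8) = (r - 5)*(r + 2)^2*(r - 4)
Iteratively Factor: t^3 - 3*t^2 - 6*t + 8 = (t - 4)*(t^2 + t - 2) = (t - 4)*(t - 1)*(t + 2)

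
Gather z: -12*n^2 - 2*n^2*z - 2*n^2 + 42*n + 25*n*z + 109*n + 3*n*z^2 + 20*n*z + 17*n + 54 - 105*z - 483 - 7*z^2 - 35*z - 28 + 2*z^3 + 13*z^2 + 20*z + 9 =-14*n^2 + 168*n + 2*z^3 + z^2*(3*n + 6) + z*(-2*n^2 + 45*n - 120) - 448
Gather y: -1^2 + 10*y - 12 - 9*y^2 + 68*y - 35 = -9*y^2 + 78*y - 48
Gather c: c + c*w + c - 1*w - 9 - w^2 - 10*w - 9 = c*(w + 2) - w^2 - 11*w - 18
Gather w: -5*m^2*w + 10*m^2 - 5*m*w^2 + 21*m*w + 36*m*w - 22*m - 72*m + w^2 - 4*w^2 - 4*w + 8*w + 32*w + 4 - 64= 10*m^2 - 94*m + w^2*(-5*m - 3) + w*(-5*m^2 + 57*m + 36) - 60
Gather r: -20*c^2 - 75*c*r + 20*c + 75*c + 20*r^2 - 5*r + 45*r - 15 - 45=-20*c^2 + 95*c + 20*r^2 + r*(40 - 75*c) - 60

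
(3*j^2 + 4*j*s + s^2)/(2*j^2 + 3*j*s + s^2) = (3*j + s)/(2*j + s)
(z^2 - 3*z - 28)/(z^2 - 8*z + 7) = (z + 4)/(z - 1)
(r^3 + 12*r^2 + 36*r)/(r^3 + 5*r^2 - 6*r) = (r + 6)/(r - 1)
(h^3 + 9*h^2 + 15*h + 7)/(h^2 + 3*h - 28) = (h^2 + 2*h + 1)/(h - 4)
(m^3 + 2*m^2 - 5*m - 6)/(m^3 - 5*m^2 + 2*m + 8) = (m + 3)/(m - 4)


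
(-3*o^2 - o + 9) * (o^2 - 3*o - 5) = -3*o^4 + 8*o^3 + 27*o^2 - 22*o - 45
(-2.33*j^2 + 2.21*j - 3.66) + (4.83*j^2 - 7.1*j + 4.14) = 2.5*j^2 - 4.89*j + 0.48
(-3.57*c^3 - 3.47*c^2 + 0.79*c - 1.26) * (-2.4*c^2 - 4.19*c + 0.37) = 8.568*c^5 + 23.2863*c^4 + 11.3224*c^3 - 1.57*c^2 + 5.5717*c - 0.4662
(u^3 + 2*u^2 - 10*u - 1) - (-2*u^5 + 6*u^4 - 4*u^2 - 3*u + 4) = 2*u^5 - 6*u^4 + u^3 + 6*u^2 - 7*u - 5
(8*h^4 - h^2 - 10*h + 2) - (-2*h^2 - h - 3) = 8*h^4 + h^2 - 9*h + 5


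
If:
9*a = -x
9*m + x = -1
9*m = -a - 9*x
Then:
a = -1/71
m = -80/639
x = 9/71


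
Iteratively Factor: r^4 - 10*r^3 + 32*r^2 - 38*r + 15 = (r - 1)*(r^3 - 9*r^2 + 23*r - 15) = (r - 1)^2*(r^2 - 8*r + 15) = (r - 3)*(r - 1)^2*(r - 5)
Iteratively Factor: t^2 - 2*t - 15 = (t - 5)*(t + 3)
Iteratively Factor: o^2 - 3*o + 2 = (o - 1)*(o - 2)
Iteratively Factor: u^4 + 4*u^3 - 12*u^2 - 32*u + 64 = (u - 2)*(u^3 + 6*u^2 - 32) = (u - 2)*(u + 4)*(u^2 + 2*u - 8) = (u - 2)*(u + 4)^2*(u - 2)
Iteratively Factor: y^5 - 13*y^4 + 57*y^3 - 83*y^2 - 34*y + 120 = (y - 3)*(y^4 - 10*y^3 + 27*y^2 - 2*y - 40) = (y - 3)*(y - 2)*(y^3 - 8*y^2 + 11*y + 20) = (y - 3)*(y - 2)*(y + 1)*(y^2 - 9*y + 20) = (y - 4)*(y - 3)*(y - 2)*(y + 1)*(y - 5)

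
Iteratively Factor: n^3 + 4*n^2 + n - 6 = (n + 2)*(n^2 + 2*n - 3) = (n - 1)*(n + 2)*(n + 3)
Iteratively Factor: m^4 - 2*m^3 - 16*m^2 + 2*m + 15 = (m + 3)*(m^3 - 5*m^2 - m + 5) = (m - 1)*(m + 3)*(m^2 - 4*m - 5) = (m - 5)*(m - 1)*(m + 3)*(m + 1)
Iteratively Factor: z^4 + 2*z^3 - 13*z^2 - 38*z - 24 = (z + 2)*(z^3 - 13*z - 12) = (z + 1)*(z + 2)*(z^2 - z - 12) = (z + 1)*(z + 2)*(z + 3)*(z - 4)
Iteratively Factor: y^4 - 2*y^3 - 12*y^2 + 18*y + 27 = (y - 3)*(y^3 + y^2 - 9*y - 9) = (y - 3)*(y + 1)*(y^2 - 9) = (y - 3)^2*(y + 1)*(y + 3)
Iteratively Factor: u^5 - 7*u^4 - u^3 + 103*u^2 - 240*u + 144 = (u - 1)*(u^4 - 6*u^3 - 7*u^2 + 96*u - 144) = (u - 1)*(u + 4)*(u^3 - 10*u^2 + 33*u - 36) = (u - 4)*(u - 1)*(u + 4)*(u^2 - 6*u + 9) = (u - 4)*(u - 3)*(u - 1)*(u + 4)*(u - 3)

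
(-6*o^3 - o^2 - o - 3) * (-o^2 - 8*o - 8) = 6*o^5 + 49*o^4 + 57*o^3 + 19*o^2 + 32*o + 24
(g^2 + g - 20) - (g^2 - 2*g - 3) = 3*g - 17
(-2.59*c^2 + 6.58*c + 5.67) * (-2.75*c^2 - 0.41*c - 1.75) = 7.1225*c^4 - 17.0331*c^3 - 13.7578*c^2 - 13.8397*c - 9.9225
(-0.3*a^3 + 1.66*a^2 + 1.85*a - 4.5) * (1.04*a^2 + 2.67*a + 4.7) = -0.312*a^5 + 0.9254*a^4 + 4.9462*a^3 + 8.0615*a^2 - 3.32*a - 21.15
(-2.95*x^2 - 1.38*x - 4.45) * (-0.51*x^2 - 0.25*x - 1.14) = 1.5045*x^4 + 1.4413*x^3 + 5.9775*x^2 + 2.6857*x + 5.073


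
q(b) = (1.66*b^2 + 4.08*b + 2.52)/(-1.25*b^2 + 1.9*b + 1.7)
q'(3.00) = 7.57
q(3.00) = -7.71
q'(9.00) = 0.11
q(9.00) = -2.11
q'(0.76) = 2.73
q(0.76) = 2.72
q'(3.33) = 3.92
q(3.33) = -5.92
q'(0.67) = 2.38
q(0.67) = 2.49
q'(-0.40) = -2.39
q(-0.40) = 1.56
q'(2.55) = 34.42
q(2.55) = -14.98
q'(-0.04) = 0.64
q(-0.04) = 1.45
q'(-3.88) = 0.13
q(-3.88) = -0.48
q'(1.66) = 22.51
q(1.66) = 9.84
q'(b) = (2.5*b - 1.9)*(1.66*b^2 + 4.08*b + 2.52)/(-1.25*b^2 + 1.9*b + 1.7)^2 + (3.32*b + 4.08)/(-1.25*b^2 + 1.9*b + 1.7) = (8.254*b^2 + 11.944*b + 2.148)/(1.5625*b^4 - 4.75*b^3 - 0.64*b^2 + 6.46*b + 2.89)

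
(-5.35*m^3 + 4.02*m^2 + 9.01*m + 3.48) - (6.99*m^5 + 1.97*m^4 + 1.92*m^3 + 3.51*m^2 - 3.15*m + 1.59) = -6.99*m^5 - 1.97*m^4 - 7.27*m^3 + 0.51*m^2 + 12.16*m + 1.89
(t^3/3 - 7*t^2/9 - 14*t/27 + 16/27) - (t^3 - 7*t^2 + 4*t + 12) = -2*t^3/3 + 56*t^2/9 - 122*t/27 - 308/27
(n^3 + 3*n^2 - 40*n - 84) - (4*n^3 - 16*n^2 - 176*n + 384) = -3*n^3 + 19*n^2 + 136*n - 468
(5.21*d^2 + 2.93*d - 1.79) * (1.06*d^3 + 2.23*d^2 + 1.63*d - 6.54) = 5.5226*d^5 + 14.7241*d^4 + 13.1288*d^3 - 33.2892*d^2 - 22.0799*d + 11.7066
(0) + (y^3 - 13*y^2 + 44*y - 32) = y^3 - 13*y^2 + 44*y - 32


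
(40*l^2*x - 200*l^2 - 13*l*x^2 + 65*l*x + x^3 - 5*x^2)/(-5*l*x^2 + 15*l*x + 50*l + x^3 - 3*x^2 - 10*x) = (-8*l + x)/(x + 2)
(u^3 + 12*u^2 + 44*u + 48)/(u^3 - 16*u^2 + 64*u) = (u^3 + 12*u^2 + 44*u + 48)/(u*(u^2 - 16*u + 64))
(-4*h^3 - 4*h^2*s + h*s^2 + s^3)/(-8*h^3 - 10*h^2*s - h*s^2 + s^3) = (-2*h + s)/(-4*h + s)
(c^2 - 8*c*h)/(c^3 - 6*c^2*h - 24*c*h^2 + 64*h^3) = c/(c^2 + 2*c*h - 8*h^2)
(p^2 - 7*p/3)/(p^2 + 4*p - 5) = p*(3*p - 7)/(3*(p^2 + 4*p - 5))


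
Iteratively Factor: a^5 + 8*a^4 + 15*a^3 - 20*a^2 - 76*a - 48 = (a + 4)*(a^4 + 4*a^3 - a^2 - 16*a - 12) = (a + 2)*(a + 4)*(a^3 + 2*a^2 - 5*a - 6) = (a + 2)*(a + 3)*(a + 4)*(a^2 - a - 2) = (a - 2)*(a + 2)*(a + 3)*(a + 4)*(a + 1)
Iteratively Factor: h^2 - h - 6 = (h + 2)*(h - 3)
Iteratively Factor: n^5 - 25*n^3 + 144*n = (n - 3)*(n^4 + 3*n^3 - 16*n^2 - 48*n) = (n - 3)*(n + 4)*(n^3 - n^2 - 12*n) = n*(n - 3)*(n + 4)*(n^2 - n - 12) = n*(n - 4)*(n - 3)*(n + 4)*(n + 3)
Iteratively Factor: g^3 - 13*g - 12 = (g - 4)*(g^2 + 4*g + 3) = (g - 4)*(g + 3)*(g + 1)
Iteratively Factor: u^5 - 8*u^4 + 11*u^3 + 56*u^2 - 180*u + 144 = (u - 4)*(u^4 - 4*u^3 - 5*u^2 + 36*u - 36) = (u - 4)*(u - 3)*(u^3 - u^2 - 8*u + 12) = (u - 4)*(u - 3)*(u - 2)*(u^2 + u - 6) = (u - 4)*(u - 3)*(u - 2)^2*(u + 3)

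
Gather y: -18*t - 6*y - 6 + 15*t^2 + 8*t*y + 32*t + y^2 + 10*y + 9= 15*t^2 + 14*t + y^2 + y*(8*t + 4) + 3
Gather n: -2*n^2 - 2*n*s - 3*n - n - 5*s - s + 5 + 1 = -2*n^2 + n*(-2*s - 4) - 6*s + 6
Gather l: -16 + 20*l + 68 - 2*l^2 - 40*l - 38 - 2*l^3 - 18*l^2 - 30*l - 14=-2*l^3 - 20*l^2 - 50*l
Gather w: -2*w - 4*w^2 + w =-4*w^2 - w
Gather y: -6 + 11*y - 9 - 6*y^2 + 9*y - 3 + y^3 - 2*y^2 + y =y^3 - 8*y^2 + 21*y - 18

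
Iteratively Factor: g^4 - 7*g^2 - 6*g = (g - 3)*(g^3 + 3*g^2 + 2*g) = g*(g - 3)*(g^2 + 3*g + 2) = g*(g - 3)*(g + 2)*(g + 1)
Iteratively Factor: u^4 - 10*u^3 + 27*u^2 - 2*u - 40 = (u - 5)*(u^3 - 5*u^2 + 2*u + 8) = (u - 5)*(u - 4)*(u^2 - u - 2) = (u - 5)*(u - 4)*(u + 1)*(u - 2)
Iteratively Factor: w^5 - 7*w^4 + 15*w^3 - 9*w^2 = (w - 1)*(w^4 - 6*w^3 + 9*w^2) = (w - 3)*(w - 1)*(w^3 - 3*w^2) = w*(w - 3)*(w - 1)*(w^2 - 3*w) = w^2*(w - 3)*(w - 1)*(w - 3)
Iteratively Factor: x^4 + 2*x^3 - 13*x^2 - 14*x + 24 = (x + 4)*(x^3 - 2*x^2 - 5*x + 6) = (x - 1)*(x + 4)*(x^2 - x - 6) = (x - 3)*(x - 1)*(x + 4)*(x + 2)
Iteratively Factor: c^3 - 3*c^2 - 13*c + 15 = (c - 5)*(c^2 + 2*c - 3) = (c - 5)*(c + 3)*(c - 1)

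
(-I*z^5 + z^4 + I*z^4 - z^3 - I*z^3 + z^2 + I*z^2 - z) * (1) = -I*z^5 + z^4 + I*z^4 - z^3 - I*z^3 + z^2 + I*z^2 - z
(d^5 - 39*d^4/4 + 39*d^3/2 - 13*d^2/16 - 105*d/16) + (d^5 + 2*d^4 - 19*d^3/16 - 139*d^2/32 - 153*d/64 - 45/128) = 2*d^5 - 31*d^4/4 + 293*d^3/16 - 165*d^2/32 - 573*d/64 - 45/128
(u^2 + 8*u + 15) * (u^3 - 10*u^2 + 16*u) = u^5 - 2*u^4 - 49*u^3 - 22*u^2 + 240*u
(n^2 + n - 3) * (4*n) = 4*n^3 + 4*n^2 - 12*n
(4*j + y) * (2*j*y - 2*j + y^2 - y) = 8*j^2*y - 8*j^2 + 6*j*y^2 - 6*j*y + y^3 - y^2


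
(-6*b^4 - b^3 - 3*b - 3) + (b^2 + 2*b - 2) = -6*b^4 - b^3 + b^2 - b - 5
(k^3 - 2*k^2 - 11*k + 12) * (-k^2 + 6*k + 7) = -k^5 + 8*k^4 + 6*k^3 - 92*k^2 - 5*k + 84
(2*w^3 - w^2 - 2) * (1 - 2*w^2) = -4*w^5 + 2*w^4 + 2*w^3 + 3*w^2 - 2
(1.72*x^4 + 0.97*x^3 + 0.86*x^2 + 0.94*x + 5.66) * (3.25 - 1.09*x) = -1.8748*x^5 + 4.5327*x^4 + 2.2151*x^3 + 1.7704*x^2 - 3.1144*x + 18.395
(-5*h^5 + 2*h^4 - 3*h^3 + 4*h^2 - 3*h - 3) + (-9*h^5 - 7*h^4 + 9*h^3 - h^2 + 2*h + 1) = -14*h^5 - 5*h^4 + 6*h^3 + 3*h^2 - h - 2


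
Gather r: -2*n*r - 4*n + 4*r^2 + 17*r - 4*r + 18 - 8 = -4*n + 4*r^2 + r*(13 - 2*n) + 10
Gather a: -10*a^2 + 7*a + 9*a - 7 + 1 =-10*a^2 + 16*a - 6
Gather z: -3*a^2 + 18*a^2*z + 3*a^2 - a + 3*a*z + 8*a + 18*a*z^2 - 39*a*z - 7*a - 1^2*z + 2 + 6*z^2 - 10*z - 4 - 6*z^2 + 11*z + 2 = 18*a*z^2 + z*(18*a^2 - 36*a)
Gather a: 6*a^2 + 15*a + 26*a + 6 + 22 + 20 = 6*a^2 + 41*a + 48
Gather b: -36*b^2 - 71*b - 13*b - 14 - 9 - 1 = -36*b^2 - 84*b - 24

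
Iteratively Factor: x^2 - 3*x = (x - 3)*(x)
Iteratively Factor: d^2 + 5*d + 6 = (d + 3)*(d + 2)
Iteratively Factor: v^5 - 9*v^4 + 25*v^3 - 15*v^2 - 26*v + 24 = (v - 2)*(v^4 - 7*v^3 + 11*v^2 + 7*v - 12) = (v - 3)*(v - 2)*(v^3 - 4*v^2 - v + 4) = (v - 4)*(v - 3)*(v - 2)*(v^2 - 1) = (v - 4)*(v - 3)*(v - 2)*(v - 1)*(v + 1)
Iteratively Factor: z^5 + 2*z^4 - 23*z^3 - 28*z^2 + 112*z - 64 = (z - 1)*(z^4 + 3*z^3 - 20*z^2 - 48*z + 64) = (z - 1)*(z + 4)*(z^3 - z^2 - 16*z + 16) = (z - 1)*(z + 4)^2*(z^2 - 5*z + 4) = (z - 4)*(z - 1)*(z + 4)^2*(z - 1)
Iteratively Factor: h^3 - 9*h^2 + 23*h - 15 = (h - 3)*(h^2 - 6*h + 5) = (h - 3)*(h - 1)*(h - 5)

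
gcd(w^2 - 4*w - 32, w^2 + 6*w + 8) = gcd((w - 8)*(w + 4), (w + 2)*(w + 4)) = w + 4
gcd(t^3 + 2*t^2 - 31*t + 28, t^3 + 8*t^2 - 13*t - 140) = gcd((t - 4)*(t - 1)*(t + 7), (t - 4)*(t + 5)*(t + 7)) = t^2 + 3*t - 28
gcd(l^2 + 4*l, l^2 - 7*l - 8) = 1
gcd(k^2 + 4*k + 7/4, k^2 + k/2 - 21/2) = k + 7/2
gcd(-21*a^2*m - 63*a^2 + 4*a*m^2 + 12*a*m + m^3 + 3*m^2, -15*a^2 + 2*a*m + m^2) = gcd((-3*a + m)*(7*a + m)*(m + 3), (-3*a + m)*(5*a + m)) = 3*a - m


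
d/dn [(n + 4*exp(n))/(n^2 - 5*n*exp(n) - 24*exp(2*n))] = ((n + 4*exp(n))*(5*n*exp(n) - 2*n + 48*exp(2*n) + 5*exp(n)) - (4*exp(n) + 1)*(-n^2 + 5*n*exp(n) + 24*exp(2*n)))/(-n^2 + 5*n*exp(n) + 24*exp(2*n))^2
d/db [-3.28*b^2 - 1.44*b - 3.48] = -6.56*b - 1.44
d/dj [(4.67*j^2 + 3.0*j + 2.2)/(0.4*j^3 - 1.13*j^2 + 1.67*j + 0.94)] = (-1.868*j^4 - 2.4*j^3 + 8.5489*j^2 + 13.7516*j - 0.854)/(0.16*j^6 - 0.904*j^5 + 2.6129*j^4 - 3.0222*j^3 + 0.6645*j^2 + 3.1396*j + 0.8836)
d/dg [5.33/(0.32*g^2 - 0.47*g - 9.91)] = (2.5051 - 3.4112*g)/(-0.32*g^2 + 0.47*g + 9.91)^2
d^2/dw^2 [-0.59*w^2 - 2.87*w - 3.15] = -1.18000000000000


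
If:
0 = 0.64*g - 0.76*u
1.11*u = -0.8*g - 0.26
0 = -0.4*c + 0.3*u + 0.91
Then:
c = 2.18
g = -0.15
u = -0.13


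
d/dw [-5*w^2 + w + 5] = 1 - 10*w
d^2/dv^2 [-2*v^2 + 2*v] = -4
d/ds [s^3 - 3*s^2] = 3*s*(s - 2)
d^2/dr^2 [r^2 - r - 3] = 2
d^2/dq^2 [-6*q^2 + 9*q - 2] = -12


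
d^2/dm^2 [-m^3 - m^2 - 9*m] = -6*m - 2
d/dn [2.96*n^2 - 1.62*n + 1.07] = 5.92*n - 1.62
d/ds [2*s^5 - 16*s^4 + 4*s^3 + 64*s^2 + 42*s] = 10*s^4 - 64*s^3 + 12*s^2 + 128*s + 42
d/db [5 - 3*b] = -3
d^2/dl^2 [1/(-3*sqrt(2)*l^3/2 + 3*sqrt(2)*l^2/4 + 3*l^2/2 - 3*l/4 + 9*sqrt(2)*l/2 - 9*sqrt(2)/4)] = 8*((6*sqrt(2)*l - 2 - sqrt(2))*(2*sqrt(2)*l^3 - 2*l^2 - sqrt(2)*l^2 - 6*sqrt(2)*l + l + 3*sqrt(2)) - (-6*sqrt(2)*l^2 + 2*sqrt(2)*l + 4*l - 1 + 6*sqrt(2))^2)/(3*(2*sqrt(2)*l^3 - 2*l^2 - sqrt(2)*l^2 - 6*sqrt(2)*l + l + 3*sqrt(2))^3)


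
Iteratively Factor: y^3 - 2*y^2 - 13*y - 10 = (y + 2)*(y^2 - 4*y - 5) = (y + 1)*(y + 2)*(y - 5)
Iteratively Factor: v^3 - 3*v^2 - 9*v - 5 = (v + 1)*(v^2 - 4*v - 5) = (v - 5)*(v + 1)*(v + 1)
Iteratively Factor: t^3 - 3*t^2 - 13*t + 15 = (t + 3)*(t^2 - 6*t + 5) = (t - 5)*(t + 3)*(t - 1)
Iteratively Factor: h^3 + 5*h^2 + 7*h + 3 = (h + 3)*(h^2 + 2*h + 1) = (h + 1)*(h + 3)*(h + 1)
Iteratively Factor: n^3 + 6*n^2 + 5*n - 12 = (n + 4)*(n^2 + 2*n - 3) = (n + 3)*(n + 4)*(n - 1)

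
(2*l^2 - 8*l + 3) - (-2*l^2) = 4*l^2 - 8*l + 3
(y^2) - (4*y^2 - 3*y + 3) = -3*y^2 + 3*y - 3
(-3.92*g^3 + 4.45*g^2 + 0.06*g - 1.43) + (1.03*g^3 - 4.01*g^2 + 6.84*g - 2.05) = -2.89*g^3 + 0.44*g^2 + 6.9*g - 3.48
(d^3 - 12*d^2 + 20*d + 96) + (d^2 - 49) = d^3 - 11*d^2 + 20*d + 47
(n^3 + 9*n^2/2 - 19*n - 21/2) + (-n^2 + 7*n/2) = n^3 + 7*n^2/2 - 31*n/2 - 21/2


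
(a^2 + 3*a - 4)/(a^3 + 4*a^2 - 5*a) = (a + 4)/(a*(a + 5))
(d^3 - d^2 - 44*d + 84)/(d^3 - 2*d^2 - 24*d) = (d^2 + 5*d - 14)/(d*(d + 4))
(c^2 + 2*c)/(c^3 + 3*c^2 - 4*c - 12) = c/(c^2 + c - 6)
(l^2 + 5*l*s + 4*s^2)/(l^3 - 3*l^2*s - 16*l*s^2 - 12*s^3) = (-l - 4*s)/(-l^2 + 4*l*s + 12*s^2)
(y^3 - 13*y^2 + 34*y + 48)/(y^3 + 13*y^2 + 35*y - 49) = (y^3 - 13*y^2 + 34*y + 48)/(y^3 + 13*y^2 + 35*y - 49)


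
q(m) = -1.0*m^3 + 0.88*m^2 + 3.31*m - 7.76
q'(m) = -3.0*m^2 + 1.76*m + 3.31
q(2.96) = -16.19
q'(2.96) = -17.77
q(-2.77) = 11.08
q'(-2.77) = -24.58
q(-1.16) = -8.85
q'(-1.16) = -2.77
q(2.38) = -8.38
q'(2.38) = -9.49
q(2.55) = -10.18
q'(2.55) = -11.71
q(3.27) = -22.49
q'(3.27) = -23.01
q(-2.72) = 9.87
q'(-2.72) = -23.67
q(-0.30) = -8.65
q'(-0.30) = 2.51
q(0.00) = -7.76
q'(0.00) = 3.31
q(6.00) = -172.22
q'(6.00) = -94.13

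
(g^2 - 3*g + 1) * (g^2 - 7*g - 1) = g^4 - 10*g^3 + 21*g^2 - 4*g - 1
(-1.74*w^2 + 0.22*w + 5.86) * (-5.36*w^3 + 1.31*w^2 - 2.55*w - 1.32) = 9.3264*w^5 - 3.4586*w^4 - 26.6844*w^3 + 9.4124*w^2 - 15.2334*w - 7.7352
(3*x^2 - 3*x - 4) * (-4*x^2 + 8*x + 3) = -12*x^4 + 36*x^3 + x^2 - 41*x - 12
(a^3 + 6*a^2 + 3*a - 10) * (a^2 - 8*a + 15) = a^5 - 2*a^4 - 30*a^3 + 56*a^2 + 125*a - 150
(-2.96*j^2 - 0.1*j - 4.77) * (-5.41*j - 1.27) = 16.0136*j^3 + 4.3002*j^2 + 25.9327*j + 6.0579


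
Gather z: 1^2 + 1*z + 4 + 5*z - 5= 6*z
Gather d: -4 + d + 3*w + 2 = d + 3*w - 2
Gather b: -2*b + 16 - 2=14 - 2*b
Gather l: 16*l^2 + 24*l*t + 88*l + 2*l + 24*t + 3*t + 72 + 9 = 16*l^2 + l*(24*t + 90) + 27*t + 81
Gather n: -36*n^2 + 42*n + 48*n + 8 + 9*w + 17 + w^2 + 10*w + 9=-36*n^2 + 90*n + w^2 + 19*w + 34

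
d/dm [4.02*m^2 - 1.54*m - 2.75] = 8.04*m - 1.54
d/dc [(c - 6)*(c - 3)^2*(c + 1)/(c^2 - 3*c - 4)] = 2*(c^3 - 12*c^2 + 48*c - 63)/(c^2 - 8*c + 16)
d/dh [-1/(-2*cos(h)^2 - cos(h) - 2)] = (4*cos(h) + 1)*sin(h)/(cos(h) + cos(2*h) + 3)^2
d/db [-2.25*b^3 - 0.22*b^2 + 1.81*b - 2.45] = -6.75*b^2 - 0.44*b + 1.81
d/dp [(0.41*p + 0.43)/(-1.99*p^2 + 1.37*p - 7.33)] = (0.8159*p^2 + 1.7114*p - 3.5944)/(3.9601*p^4 - 5.4526*p^3 + 31.0503*p^2 - 20.0842*p + 53.7289)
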